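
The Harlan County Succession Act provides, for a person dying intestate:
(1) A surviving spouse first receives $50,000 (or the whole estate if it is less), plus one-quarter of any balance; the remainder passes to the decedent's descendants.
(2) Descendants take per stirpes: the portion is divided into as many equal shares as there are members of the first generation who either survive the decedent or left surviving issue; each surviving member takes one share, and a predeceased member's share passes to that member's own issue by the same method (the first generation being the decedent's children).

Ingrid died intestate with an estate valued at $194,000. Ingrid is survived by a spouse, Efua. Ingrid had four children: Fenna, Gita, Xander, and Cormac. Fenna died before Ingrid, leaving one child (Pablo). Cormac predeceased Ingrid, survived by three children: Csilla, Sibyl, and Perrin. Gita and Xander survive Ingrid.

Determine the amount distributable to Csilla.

Csilla receives $9,000.

Efua first takes $50,000, leaving a balance of $144,000. Efua then takes one-quarter of the balance ($36,000), for a total of $86,000. The remaining $108,000 passes to the descendants.
The descendants' portion ($108,000) is divided into 4 shares of $27,000: Gita and Xander each take $27,000; Fenna's $27,000 share passes to Fenna's issue; Cormac's $27,000 share passes to Cormac's issue.
Fenna's share ($27,000) passes entirely to Pablo.
Cormac's share ($27,000) is divided into 3 shares of $9,000: Csilla, Sibyl, and Perrin each take $9,000.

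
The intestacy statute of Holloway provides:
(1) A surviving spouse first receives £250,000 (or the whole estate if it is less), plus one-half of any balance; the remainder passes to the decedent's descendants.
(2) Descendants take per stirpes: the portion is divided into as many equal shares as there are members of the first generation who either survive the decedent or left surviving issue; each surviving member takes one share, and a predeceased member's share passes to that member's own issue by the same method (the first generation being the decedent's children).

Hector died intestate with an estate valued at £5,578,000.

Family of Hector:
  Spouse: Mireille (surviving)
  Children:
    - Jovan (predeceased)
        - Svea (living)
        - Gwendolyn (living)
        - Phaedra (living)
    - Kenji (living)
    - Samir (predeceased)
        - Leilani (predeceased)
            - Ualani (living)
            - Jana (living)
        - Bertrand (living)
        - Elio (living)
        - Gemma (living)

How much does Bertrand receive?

Mireille first takes £250,000, leaving a balance of £5,328,000. Mireille then takes one-half of the balance (£2,664,000), for a total of £2,914,000. The remaining £2,664,000 passes to the descendants.
The descendants' portion (£2,664,000) is divided into 3 shares of £888,000: Kenji takes £888,000; Jovan's £888,000 share passes to Jovan's issue; Samir's £888,000 share passes to Samir's issue.
Jovan's share (£888,000) is divided into 3 shares of £296,000: Svea, Gwendolyn, and Phaedra each take £296,000.
Samir's share (£888,000) is divided into 4 shares of £222,000: Bertrand, Elio, and Gemma each take £222,000; Leilani's £222,000 share passes to Leilani's issue.
Leilani's share (£222,000) is divided into 2 shares of £111,000: Ualani and Jana each take £111,000.

Bertrand receives £222,000.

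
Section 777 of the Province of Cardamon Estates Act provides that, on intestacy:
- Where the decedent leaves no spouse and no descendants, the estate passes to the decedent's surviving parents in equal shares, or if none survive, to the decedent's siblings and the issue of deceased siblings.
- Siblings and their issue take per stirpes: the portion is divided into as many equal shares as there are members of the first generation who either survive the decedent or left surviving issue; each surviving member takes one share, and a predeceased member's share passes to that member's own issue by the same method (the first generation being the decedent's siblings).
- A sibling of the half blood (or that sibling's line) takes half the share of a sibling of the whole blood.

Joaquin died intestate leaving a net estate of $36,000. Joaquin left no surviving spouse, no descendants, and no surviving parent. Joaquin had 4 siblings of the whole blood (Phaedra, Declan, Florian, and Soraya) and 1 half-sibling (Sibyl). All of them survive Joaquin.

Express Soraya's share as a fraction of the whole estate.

Soraya receives 2/9 of the estate.

The entire $36,000 passes to the siblings and their issue.
Counting each half-blood sibling's line as half a unit, there are 9/2 units in $36,000, so one unit is $8,000. Whole-blood lines (Phaedra, Declan, Florian, and Soraya) take $8,000 each; half-blood lines (Sibyl) take $4,000 each.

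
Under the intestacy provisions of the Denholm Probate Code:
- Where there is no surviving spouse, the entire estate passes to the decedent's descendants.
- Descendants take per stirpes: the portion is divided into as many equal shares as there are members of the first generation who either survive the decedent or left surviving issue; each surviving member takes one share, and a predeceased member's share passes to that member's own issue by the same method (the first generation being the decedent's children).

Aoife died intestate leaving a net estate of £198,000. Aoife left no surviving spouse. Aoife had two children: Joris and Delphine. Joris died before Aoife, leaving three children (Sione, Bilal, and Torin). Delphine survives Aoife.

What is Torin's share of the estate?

Torin receives £33,000.

The entire £198,000 passes to the descendants.
That amount (£198,000) is divided into 2 shares of £99,000: Delphine takes £99,000; Joris's £99,000 share passes to Joris's issue.
Joris's share (£99,000) is divided into 3 shares of £33,000: Sione, Bilal, and Torin each take £33,000.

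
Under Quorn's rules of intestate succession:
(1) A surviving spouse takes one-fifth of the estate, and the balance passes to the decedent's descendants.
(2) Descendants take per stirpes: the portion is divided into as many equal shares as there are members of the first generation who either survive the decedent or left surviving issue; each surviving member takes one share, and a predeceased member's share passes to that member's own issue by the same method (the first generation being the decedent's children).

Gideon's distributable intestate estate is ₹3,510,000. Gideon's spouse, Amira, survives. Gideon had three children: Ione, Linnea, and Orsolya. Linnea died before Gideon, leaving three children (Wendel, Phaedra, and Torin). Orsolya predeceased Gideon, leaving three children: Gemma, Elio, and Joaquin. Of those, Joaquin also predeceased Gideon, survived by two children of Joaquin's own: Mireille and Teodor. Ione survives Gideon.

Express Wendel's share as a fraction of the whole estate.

Amira takes one-fifth of ₹3,510,000 = ₹702,000. The remaining ₹2,808,000 passes to the descendants.
The descendants' portion (₹2,808,000) is divided into 3 shares of ₹936,000: Ione takes ₹936,000; Linnea's ₹936,000 share passes to Linnea's issue; Orsolya's ₹936,000 share passes to Orsolya's issue.
Linnea's share (₹936,000) is divided into 3 shares of ₹312,000: Wendel, Phaedra, and Torin each take ₹312,000.
Orsolya's share (₹936,000) is divided into 3 shares of ₹312,000: Gemma and Elio each take ₹312,000; Joaquin's ₹312,000 share passes to Joaquin's issue.
Joaquin's share (₹312,000) is divided into 2 shares of ₹156,000: Mireille and Teodor each take ₹156,000.

Wendel receives 4/45 of the estate.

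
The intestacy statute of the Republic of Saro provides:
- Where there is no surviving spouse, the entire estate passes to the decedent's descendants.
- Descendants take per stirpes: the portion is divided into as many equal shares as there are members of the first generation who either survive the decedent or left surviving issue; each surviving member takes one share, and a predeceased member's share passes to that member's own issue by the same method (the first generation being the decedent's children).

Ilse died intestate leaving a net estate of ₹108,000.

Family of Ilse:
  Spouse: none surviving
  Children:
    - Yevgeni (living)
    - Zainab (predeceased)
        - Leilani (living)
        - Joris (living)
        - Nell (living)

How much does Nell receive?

The entire ₹108,000 passes to the descendants.
That amount (₹108,000) is divided into 2 shares of ₹54,000: Yevgeni takes ₹54,000; Zainab's ₹54,000 share passes to Zainab's issue.
Zainab's share (₹54,000) is divided into 3 shares of ₹18,000: Leilani, Joris, and Nell each take ₹18,000.

Nell receives ₹18,000.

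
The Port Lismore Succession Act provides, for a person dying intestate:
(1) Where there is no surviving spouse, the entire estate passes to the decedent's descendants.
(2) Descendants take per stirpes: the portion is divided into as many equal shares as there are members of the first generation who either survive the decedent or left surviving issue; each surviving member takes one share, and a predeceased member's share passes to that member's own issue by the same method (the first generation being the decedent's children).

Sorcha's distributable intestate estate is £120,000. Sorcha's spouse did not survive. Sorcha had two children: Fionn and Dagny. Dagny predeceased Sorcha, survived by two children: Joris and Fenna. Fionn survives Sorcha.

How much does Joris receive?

The entire £120,000 passes to the descendants.
That amount (£120,000) is divided into 2 shares of £60,000: Fionn takes £60,000; Dagny's £60,000 share passes to Dagny's issue.
Dagny's share (£60,000) is divided into 2 shares of £30,000: Joris and Fenna each take £30,000.

Joris receives £30,000.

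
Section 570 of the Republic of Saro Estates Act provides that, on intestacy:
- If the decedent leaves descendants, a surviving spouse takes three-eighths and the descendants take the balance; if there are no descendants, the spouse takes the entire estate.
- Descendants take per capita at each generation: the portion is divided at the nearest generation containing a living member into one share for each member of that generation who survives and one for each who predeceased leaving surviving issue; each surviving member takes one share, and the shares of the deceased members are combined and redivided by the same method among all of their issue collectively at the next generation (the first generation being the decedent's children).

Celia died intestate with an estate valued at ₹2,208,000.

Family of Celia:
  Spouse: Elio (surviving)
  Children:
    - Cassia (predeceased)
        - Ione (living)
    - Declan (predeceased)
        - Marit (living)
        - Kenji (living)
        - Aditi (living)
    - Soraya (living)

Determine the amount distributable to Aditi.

Elio takes three-eighths of ₹2,208,000 = ₹828,000. The remaining ₹1,380,000 passes to the descendants.
The descendants' portion (₹1,380,000) is divided at the children's generation into 3 shares of ₹460,000. Soraya takes ₹460,000. The 2 shares of the deceased (Cassia and Declan) are combined into a pool of ₹920,000.
That pool (₹920,000) is divided at the grandchildren's generation equally among Ione, Marit, Kenji, and Aditi: ₹230,000 each.

Aditi receives ₹230,000.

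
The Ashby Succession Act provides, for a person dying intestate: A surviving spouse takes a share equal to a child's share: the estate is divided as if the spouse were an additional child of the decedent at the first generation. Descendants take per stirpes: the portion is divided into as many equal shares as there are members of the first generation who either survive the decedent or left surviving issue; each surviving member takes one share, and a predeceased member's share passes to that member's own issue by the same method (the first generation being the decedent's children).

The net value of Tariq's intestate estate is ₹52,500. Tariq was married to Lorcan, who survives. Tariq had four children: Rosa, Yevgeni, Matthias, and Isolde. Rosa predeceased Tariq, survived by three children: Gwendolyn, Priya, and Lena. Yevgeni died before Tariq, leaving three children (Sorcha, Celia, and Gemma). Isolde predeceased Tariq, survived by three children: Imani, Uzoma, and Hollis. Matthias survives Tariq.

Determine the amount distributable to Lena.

Lena receives ₹3,500.

The spouse counts as an additional share at the children's level, so there are 5 primary shares of ₹10,500. Lorcan takes one such share (₹10,500).
The children's combined portion (₹42,000) is divided into 4 shares of ₹10,500: Matthias takes ₹10,500; Rosa's ₹10,500 share passes to Rosa's issue; Yevgeni's ₹10,500 share passes to Yevgeni's issue; Isolde's ₹10,500 share passes to Isolde's issue.
Rosa's share (₹10,500) is divided into 3 shares of ₹3,500: Gwendolyn, Priya, and Lena each take ₹3,500.
Yevgeni's share (₹10,500) is divided into 3 shares of ₹3,500: Sorcha, Celia, and Gemma each take ₹3,500.
Isolde's share (₹10,500) is divided into 3 shares of ₹3,500: Imani, Uzoma, and Hollis each take ₹3,500.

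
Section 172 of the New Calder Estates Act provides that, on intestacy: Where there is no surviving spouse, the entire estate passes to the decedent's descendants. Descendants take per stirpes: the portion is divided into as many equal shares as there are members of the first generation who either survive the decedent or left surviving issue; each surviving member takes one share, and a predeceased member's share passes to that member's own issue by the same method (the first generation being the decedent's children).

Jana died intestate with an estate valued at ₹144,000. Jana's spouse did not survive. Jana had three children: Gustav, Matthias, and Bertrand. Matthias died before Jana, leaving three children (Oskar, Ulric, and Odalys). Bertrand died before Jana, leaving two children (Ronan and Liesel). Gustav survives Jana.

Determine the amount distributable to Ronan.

Ronan receives ₹24,000.

The entire ₹144,000 passes to the descendants.
That amount (₹144,000) is divided into 3 shares of ₹48,000: Gustav takes ₹48,000; Matthias's ₹48,000 share passes to Matthias's issue; Bertrand's ₹48,000 share passes to Bertrand's issue.
Matthias's share (₹48,000) is divided into 3 shares of ₹16,000: Oskar, Ulric, and Odalys each take ₹16,000.
Bertrand's share (₹48,000) is divided into 2 shares of ₹24,000: Ronan and Liesel each take ₹24,000.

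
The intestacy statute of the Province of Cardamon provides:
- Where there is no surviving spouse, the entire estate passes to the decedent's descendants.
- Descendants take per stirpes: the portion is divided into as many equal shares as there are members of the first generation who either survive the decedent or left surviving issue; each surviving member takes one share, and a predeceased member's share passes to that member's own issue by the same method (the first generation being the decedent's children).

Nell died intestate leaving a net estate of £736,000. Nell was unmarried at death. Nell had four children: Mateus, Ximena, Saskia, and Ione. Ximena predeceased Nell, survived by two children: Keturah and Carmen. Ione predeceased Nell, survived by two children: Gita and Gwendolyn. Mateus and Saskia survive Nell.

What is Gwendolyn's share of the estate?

The entire £736,000 passes to the descendants.
That amount (£736,000) is divided into 4 shares of £184,000: Mateus and Saskia each take £184,000; Ximena's £184,000 share passes to Ximena's issue; Ione's £184,000 share passes to Ione's issue.
Ximena's share (£184,000) is divided into 2 shares of £92,000: Keturah and Carmen each take £92,000.
Ione's share (£184,000) is divided into 2 shares of £92,000: Gita and Gwendolyn each take £92,000.

Gwendolyn receives £92,000.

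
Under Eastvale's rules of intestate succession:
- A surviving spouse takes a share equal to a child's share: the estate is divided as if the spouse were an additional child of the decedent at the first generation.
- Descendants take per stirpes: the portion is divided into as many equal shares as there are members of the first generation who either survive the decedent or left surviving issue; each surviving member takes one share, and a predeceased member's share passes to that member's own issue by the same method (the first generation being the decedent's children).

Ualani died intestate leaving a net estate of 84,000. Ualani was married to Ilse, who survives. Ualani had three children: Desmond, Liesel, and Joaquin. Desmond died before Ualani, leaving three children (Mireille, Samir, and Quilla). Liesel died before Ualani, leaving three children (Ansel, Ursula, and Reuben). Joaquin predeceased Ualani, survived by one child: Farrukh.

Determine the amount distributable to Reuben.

Reuben receives 7,000.

The spouse counts as an additional share at the children's level, so there are 4 primary shares of 21,000. Ilse takes one such share (21,000).
The children's combined portion (63,000) is divided into 3 shares of 21,000: Desmond's 21,000 share passes to Desmond's issue; Liesel's 21,000 share passes to Liesel's issue; Joaquin's 21,000 share passes to Joaquin's issue.
Desmond's share (21,000) is divided into 3 shares of 7,000: Mireille, Samir, and Quilla each take 7,000.
Liesel's share (21,000) is divided into 3 shares of 7,000: Ansel, Ursula, and Reuben each take 7,000.
Joaquin's share (21,000) passes entirely to Farrukh.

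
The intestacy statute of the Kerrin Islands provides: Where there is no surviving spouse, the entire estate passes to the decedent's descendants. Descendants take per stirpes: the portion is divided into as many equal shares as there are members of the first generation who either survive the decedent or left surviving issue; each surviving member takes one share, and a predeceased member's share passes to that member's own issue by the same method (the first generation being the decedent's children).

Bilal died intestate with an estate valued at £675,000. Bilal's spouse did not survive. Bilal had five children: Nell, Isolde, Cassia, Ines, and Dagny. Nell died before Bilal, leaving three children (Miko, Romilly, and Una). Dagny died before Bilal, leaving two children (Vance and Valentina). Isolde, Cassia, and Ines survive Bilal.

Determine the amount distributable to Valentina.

Valentina receives £67,500.

The entire £675,000 passes to the descendants.
That amount (£675,000) is divided into 5 shares of £135,000: Isolde, Cassia, and Ines each take £135,000; Nell's £135,000 share passes to Nell's issue; Dagny's £135,000 share passes to Dagny's issue.
Nell's share (£135,000) is divided into 3 shares of £45,000: Miko, Romilly, and Una each take £45,000.
Dagny's share (£135,000) is divided into 2 shares of £67,500: Vance and Valentina each take £67,500.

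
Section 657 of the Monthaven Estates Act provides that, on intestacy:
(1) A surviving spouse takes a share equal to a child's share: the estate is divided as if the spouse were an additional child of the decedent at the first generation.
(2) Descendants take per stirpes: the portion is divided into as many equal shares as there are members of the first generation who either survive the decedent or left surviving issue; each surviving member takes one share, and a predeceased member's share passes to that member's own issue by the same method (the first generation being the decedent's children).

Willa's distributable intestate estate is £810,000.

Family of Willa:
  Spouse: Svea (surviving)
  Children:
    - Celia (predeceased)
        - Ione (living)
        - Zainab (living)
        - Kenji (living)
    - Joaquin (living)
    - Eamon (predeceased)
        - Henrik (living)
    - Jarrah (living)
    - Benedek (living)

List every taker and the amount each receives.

Svea: £135,000; Ione: £45,000; Zainab: £45,000; Kenji: £45,000; Joaquin: £135,000; Henrik: £135,000; Jarrah: £135,000; Benedek: £135,000

The spouse counts as an additional share at the children's level, so there are 6 primary shares of £135,000. Svea takes one such share (£135,000).
The children's combined portion (£675,000) is divided into 5 shares of £135,000: Joaquin, Jarrah, and Benedek each take £135,000; Celia's £135,000 share passes to Celia's issue; Eamon's £135,000 share passes to Eamon's issue.
Celia's share (£135,000) is divided into 3 shares of £45,000: Ione, Zainab, and Kenji each take £45,000.
Eamon's share (£135,000) passes entirely to Henrik.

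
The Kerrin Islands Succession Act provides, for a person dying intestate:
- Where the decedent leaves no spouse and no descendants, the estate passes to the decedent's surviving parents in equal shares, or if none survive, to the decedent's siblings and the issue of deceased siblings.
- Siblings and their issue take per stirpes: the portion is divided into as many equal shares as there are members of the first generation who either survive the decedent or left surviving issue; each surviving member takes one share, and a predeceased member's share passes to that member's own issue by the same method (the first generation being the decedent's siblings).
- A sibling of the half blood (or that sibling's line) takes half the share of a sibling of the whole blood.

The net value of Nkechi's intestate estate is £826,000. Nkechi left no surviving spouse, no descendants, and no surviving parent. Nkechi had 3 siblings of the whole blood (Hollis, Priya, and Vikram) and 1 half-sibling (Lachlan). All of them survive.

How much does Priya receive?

Priya receives £236,000.

The entire £826,000 passes to the siblings and their issue.
Counting each half-blood sibling's line as half a unit, there are 7/2 units in £826,000, so one unit is £236,000. Whole-blood lines (Hollis, Priya, and Vikram) take £236,000 each; half-blood lines (Lachlan) take £118,000 each.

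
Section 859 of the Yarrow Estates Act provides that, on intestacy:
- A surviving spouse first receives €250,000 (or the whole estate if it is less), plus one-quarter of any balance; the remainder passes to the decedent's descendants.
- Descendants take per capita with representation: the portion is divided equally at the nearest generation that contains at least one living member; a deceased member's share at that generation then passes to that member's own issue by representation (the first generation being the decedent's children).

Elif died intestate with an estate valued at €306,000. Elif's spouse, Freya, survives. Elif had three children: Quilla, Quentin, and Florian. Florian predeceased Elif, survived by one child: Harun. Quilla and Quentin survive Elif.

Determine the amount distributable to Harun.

Harun receives €14,000.

Freya first takes €250,000, leaving a balance of €56,000. Freya then takes one-quarter of the balance (€14,000), for a total of €264,000. The remaining €42,000 passes to the descendants.
The descendants' portion (€42,000) is divided into 3 shares of €14,000: Quilla and Quentin each take €14,000; Florian's €14,000 share passes to Florian's issue.
Florian's share (€14,000) passes entirely to Harun.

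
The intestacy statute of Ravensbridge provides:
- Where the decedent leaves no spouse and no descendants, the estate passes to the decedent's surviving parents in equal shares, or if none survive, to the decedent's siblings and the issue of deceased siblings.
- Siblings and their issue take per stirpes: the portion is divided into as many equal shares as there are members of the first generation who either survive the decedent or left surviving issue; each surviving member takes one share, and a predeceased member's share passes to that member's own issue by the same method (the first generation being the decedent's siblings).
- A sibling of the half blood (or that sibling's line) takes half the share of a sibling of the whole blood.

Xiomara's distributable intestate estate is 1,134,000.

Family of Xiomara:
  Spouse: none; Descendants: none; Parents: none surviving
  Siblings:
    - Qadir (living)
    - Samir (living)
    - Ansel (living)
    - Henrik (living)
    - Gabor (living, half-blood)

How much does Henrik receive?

Henrik receives 252,000.

The entire 1,134,000 passes to the siblings and their issue.
Counting each half-blood sibling's line as half a unit, there are 9/2 units in 1,134,000, so one unit is 252,000. Whole-blood lines (Qadir, Samir, Ansel, and Henrik) take 252,000 each; half-blood lines (Gabor) take 126,000 each.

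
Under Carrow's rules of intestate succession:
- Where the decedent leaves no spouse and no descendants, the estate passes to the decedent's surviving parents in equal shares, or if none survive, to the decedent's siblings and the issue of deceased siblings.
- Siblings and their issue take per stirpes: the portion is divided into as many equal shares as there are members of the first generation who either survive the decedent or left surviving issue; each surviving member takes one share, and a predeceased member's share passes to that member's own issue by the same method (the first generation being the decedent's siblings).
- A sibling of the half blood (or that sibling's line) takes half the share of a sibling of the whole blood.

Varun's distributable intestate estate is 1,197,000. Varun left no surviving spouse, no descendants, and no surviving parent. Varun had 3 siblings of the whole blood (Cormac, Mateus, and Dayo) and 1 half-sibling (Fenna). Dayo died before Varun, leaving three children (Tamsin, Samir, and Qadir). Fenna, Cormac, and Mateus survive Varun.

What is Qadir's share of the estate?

The entire 1,197,000 passes to the siblings and their issue.
Counting each half-blood sibling's line as half a unit, there are 7/2 units in 1,197,000, so one unit is 342,000. Whole-blood lines (Cormac, Mateus, and Dayo) take 342,000 each; half-blood lines (Fenna) take 171,000 each.
Dayo's share (342,000) is divided into 3 shares of 114,000: Tamsin, Samir, and Qadir each take 114,000.

Qadir receives 114,000.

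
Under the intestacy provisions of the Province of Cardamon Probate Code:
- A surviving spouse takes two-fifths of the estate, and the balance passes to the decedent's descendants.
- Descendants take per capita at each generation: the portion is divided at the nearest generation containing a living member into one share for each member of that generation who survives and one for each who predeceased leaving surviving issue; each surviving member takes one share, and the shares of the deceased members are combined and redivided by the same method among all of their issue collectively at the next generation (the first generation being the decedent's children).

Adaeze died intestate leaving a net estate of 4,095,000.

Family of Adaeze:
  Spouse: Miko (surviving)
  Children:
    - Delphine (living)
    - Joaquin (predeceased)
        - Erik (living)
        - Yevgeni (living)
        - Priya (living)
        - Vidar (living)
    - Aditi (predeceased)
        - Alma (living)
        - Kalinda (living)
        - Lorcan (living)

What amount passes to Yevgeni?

Miko takes two-fifths of 4,095,000 = 1,638,000. The remaining 2,457,000 passes to the descendants.
The descendants' portion (2,457,000) is divided at the children's generation into 3 shares of 819,000. Delphine takes 819,000. The 2 shares of the deceased (Joaquin and Aditi) are combined into a pool of 1,638,000.
That pool (1,638,000) is divided at the grandchildren's generation equally among Erik, Yevgeni, Priya, Vidar, Alma, Kalinda, and Lorcan: 234,000 each.

Yevgeni receives 234,000.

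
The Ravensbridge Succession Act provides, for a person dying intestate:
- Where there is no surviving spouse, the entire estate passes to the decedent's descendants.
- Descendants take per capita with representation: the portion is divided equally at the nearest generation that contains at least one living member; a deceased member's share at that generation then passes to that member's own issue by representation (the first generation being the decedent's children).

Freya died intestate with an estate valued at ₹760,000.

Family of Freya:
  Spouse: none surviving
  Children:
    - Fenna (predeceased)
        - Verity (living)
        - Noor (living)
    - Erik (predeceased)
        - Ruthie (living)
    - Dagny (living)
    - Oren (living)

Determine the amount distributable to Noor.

Noor receives ₹95,000.

The entire ₹760,000 passes to the descendants.
That amount (₹760,000) is divided into 4 shares of ₹190,000: Dagny and Oren each take ₹190,000; Fenna's ₹190,000 share passes to Fenna's issue; Erik's ₹190,000 share passes to Erik's issue.
Fenna's share (₹190,000) is divided into 2 shares of ₹95,000: Verity and Noor each take ₹95,000.
Erik's share (₹190,000) passes entirely to Ruthie.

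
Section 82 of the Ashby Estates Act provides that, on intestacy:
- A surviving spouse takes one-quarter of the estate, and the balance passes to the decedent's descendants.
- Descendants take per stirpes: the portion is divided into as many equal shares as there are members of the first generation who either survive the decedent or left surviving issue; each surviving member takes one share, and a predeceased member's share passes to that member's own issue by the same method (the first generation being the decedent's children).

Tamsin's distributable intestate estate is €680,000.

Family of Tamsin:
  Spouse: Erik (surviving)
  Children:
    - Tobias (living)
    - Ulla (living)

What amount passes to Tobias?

Tobias receives €255,000.

Erik takes one-quarter of €680,000 = €170,000. The remaining €510,000 passes to the descendants.
The descendants' portion (€510,000) is divided into 2 shares of €255,000: Tobias and Ulla each take €255,000.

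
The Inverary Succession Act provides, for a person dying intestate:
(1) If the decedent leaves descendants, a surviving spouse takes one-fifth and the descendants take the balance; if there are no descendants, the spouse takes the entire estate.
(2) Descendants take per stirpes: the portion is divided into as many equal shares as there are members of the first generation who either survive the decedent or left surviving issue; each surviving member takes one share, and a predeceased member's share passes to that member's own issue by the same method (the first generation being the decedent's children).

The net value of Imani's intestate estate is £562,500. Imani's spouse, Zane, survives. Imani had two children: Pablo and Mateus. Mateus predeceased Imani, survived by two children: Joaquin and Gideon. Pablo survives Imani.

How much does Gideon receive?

Zane takes one-fifth of £562,500 = £112,500. The remaining £450,000 passes to the descendants.
The descendants' portion (£450,000) is divided into 2 shares of £225,000: Pablo takes £225,000; Mateus's £225,000 share passes to Mateus's issue.
Mateus's share (£225,000) is divided into 2 shares of £112,500: Joaquin and Gideon each take £112,500.

Gideon receives £112,500.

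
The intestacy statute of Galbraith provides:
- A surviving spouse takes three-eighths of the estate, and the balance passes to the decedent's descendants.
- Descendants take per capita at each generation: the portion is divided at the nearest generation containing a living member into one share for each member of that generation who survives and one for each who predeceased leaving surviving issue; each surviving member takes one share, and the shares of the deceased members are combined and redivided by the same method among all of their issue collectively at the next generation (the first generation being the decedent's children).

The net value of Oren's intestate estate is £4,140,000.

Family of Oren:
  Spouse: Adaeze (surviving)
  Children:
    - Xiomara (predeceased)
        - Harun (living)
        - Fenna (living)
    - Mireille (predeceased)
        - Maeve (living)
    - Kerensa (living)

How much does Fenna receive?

Fenna receives £575,000.

Adaeze takes three-eighths of £4,140,000 = £1,552,500. The remaining £2,587,500 passes to the descendants.
The descendants' portion (£2,587,500) is divided at the children's generation into 3 shares of £862,500. Kerensa takes £862,500. The 2 shares of the deceased (Xiomara and Mireille) are combined into a pool of £1,725,000.
That pool (£1,725,000) is divided at the grandchildren's generation equally among Harun, Fenna, and Maeve: £575,000 each.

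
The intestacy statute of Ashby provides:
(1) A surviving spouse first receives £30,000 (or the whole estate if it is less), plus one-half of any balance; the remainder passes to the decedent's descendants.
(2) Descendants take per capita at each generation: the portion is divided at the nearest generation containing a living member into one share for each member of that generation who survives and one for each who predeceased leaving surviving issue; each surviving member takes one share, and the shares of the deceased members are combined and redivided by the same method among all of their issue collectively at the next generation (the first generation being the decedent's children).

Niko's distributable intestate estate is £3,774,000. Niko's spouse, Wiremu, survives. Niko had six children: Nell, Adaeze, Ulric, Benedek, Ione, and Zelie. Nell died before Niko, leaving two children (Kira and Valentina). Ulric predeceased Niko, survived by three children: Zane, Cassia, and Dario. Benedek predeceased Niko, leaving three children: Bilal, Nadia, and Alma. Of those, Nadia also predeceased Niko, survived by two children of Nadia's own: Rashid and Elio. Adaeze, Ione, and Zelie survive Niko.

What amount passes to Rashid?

Rashid receives £58,500.

Wiremu first takes £30,000, leaving a balance of £3,744,000. Wiremu then takes one-half of the balance (£1,872,000), for a total of £1,902,000. The remaining £1,872,000 passes to the descendants.
The descendants' portion (£1,872,000) is divided at the children's generation into 6 shares of £312,000. Adaeze, Ione, and Zelie each take £312,000. The 3 shares of the deceased (Nell, Ulric, and Benedek) are combined into a pool of £936,000.
That pool (£936,000) is divided at the grandchildren's generation into 8 shares of £117,000. Kira, Valentina, Zane, Cassia, Dario, Bilal, and Alma each take £117,000. The remaining share for the deceased Nadia (£117,000) is carried to the next generation.
That pool (£117,000) is divided at the great-grandchildren's generation equally among Rashid and Elio: £58,500 each.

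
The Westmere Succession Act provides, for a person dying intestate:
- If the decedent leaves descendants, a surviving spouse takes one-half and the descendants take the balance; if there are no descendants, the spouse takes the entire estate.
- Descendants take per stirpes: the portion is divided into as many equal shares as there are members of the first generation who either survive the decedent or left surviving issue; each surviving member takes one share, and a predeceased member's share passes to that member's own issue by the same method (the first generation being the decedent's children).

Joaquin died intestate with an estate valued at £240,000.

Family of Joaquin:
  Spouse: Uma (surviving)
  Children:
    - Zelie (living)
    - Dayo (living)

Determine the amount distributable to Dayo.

Uma takes one-half of £240,000 = £120,000. The remaining £120,000 passes to the descendants.
The descendants' portion (£120,000) is divided into 2 shares of £60,000: Zelie and Dayo each take £60,000.

Dayo receives £60,000.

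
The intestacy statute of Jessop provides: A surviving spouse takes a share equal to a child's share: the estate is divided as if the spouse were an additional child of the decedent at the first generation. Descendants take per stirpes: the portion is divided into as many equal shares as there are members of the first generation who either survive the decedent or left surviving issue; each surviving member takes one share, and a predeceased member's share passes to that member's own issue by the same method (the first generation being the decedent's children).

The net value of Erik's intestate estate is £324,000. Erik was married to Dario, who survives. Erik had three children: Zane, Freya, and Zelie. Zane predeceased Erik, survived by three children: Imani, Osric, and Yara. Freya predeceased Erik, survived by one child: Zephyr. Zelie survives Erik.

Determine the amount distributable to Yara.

Yara receives £27,000.

The spouse counts as an additional share at the children's level, so there are 4 primary shares of £81,000. Dario takes one such share (£81,000).
The children's combined portion (£243,000) is divided into 3 shares of £81,000: Zelie takes £81,000; Zane's £81,000 share passes to Zane's issue; Freya's £81,000 share passes to Freya's issue.
Zane's share (£81,000) is divided into 3 shares of £27,000: Imani, Osric, and Yara each take £27,000.
Freya's share (£81,000) passes entirely to Zephyr.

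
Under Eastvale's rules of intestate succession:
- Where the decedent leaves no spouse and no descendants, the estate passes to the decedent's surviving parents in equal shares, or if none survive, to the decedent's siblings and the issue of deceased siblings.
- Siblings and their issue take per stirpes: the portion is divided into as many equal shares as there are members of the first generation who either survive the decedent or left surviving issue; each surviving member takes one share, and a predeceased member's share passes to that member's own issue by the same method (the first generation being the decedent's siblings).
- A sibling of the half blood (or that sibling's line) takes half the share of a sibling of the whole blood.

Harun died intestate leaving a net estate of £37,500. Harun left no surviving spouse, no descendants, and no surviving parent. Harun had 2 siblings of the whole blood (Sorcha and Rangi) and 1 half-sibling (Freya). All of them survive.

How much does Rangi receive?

Rangi receives £15,000.

The entire £37,500 passes to the siblings and their issue.
Counting each half-blood sibling's line as half a unit, there are 5/2 units in £37,500, so one unit is £15,000. Whole-blood lines (Sorcha and Rangi) take £15,000 each; half-blood lines (Freya) take £7,500 each.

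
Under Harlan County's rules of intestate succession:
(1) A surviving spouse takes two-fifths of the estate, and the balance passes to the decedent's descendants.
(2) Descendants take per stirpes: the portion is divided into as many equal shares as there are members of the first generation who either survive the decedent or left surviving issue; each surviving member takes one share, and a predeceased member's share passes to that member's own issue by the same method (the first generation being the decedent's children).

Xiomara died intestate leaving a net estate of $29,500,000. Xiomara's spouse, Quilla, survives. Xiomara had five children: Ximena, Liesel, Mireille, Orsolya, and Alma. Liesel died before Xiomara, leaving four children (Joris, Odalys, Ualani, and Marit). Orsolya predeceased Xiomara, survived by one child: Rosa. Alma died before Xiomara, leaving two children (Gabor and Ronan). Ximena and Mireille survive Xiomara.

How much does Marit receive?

Marit receives $885,000.

Quilla takes two-fifths of $29,500,000 = $11,800,000. The remaining $17,700,000 passes to the descendants.
The descendants' portion ($17,700,000) is divided into 5 shares of $3,540,000: Ximena and Mireille each take $3,540,000; Liesel's $3,540,000 share passes to Liesel's issue; Orsolya's $3,540,000 share passes to Orsolya's issue; Alma's $3,540,000 share passes to Alma's issue.
Liesel's share ($3,540,000) is divided into 4 shares of $885,000: Joris, Odalys, Ualani, and Marit each take $885,000.
Orsolya's share ($3,540,000) passes entirely to Rosa.
Alma's share ($3,540,000) is divided into 2 shares of $1,770,000: Gabor and Ronan each take $1,770,000.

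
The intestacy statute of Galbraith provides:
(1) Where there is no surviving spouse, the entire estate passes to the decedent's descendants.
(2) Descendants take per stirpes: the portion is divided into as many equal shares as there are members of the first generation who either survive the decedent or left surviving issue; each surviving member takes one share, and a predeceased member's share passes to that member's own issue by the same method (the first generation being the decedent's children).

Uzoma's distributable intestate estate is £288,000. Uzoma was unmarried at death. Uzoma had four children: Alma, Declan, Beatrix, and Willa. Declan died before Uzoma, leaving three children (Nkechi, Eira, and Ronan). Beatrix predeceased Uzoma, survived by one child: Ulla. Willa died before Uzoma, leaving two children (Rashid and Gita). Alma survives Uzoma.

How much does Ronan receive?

Ronan receives £24,000.

The entire £288,000 passes to the descendants.
That amount (£288,000) is divided into 4 shares of £72,000: Alma takes £72,000; Declan's £72,000 share passes to Declan's issue; Beatrix's £72,000 share passes to Beatrix's issue; Willa's £72,000 share passes to Willa's issue.
Declan's share (£72,000) is divided into 3 shares of £24,000: Nkechi, Eira, and Ronan each take £24,000.
Beatrix's share (£72,000) passes entirely to Ulla.
Willa's share (£72,000) is divided into 2 shares of £36,000: Rashid and Gita each take £36,000.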